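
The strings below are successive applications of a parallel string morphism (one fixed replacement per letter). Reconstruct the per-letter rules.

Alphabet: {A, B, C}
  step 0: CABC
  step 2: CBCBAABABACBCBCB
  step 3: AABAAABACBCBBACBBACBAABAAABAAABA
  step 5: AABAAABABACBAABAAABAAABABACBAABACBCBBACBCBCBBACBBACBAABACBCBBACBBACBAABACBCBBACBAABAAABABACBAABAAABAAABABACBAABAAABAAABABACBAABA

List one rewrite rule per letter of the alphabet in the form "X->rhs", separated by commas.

A->CB, B->BA, C->AA

  step 2 ⇒ step 3: CBCBAABABACBCBCB ⇒ AA·BA·AA·BA·CB·CB·BA·CB·BA·CB·AA·BA·AA·BA·AA·BA
    A ↦ CB
    B ↦ BA
    C ↦ AA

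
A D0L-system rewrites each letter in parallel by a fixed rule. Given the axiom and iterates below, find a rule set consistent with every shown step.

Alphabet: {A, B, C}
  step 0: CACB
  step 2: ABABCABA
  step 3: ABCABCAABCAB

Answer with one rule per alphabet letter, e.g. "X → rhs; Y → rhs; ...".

  step 2 ⇒ step 3: ABABCABA ⇒ AB·C·AB·C·A·AB·C·AB
    A ↦ AB
    B ↦ C
    C ↦ A

A->AB, B->C, C->A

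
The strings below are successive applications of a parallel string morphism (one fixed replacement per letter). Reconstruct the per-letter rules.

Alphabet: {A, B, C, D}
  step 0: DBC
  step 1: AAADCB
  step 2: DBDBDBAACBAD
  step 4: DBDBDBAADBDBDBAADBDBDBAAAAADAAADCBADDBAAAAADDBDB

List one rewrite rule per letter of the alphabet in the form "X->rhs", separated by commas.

  step 1 ⇒ step 2: AAADCB ⇒ DB·DB·DB·AA·CB·AD
    A ↦ DB
    B ↦ AD
    C ↦ CB
    D ↦ AA

A->DB, B->AD, C->CB, D->AA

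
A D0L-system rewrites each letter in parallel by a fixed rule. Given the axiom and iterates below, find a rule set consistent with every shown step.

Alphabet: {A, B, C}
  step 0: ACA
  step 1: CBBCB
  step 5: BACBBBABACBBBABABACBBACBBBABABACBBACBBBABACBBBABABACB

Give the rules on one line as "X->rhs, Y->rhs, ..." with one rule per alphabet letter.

  step 0 ⇒ step 1: ACA ⇒ CB·B·CB
    A ↦ CB
    C ↦ B
    B ↦ BA  (constrained at step 1)

A->CB, B->BA, C->B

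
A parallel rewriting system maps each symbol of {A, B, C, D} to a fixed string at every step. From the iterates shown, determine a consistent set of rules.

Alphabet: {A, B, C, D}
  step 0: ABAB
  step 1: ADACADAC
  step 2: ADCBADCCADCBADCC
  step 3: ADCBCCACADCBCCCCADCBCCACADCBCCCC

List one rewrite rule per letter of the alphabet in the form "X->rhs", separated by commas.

  step 2 ⇒ step 3: ADCBADCCADCBADCC ⇒ AD·CB·CC·AC·AD·CB·CC·CC·AD·CB·CC·AC·AD·CB·CC·CC
    A ↦ AD
    B ↦ AC
    C ↦ CC
    D ↦ CB

A->AD, B->AC, C->CC, D->CB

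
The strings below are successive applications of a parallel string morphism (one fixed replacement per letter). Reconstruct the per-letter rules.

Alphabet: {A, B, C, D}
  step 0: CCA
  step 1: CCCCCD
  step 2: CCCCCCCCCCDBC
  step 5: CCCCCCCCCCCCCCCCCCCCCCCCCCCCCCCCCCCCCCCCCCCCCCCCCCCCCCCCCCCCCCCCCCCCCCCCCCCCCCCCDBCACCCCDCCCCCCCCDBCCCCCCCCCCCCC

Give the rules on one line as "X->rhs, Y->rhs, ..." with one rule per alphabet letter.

A->CD, B->AC, C->CC, D->DBC

  step 1 ⇒ step 2: CCCCCD ⇒ CC·CC·CC·CC·CC·DBC
    C ↦ CC
    D ↦ DBC
  step 0 ⇒ step 1: CCA ⇒ CC·CC·CD
    A ↦ CD
    B ↦ AC  (constrained at step 2)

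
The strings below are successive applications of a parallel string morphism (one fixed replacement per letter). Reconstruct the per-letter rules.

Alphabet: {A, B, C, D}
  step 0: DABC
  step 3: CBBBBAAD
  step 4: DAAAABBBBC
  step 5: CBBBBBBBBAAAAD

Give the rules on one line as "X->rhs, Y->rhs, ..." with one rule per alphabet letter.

A->BB, B->A, C->D, D->C

  step 4 ⇒ step 5: DAAAABBBBC ⇒ C·BB·BB·BB·BB·A·A·A·A·D
    A ↦ BB
    B ↦ A
    C ↦ D
    D ↦ C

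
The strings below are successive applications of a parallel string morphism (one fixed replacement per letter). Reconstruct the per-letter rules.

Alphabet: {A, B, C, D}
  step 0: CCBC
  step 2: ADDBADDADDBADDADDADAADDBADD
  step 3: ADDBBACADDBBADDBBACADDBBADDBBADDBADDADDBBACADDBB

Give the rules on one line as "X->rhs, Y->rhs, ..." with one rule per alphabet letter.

A->ADD, B->AC, C->ADA, D->B

  step 2 ⇒ step 3: ADDBADDADDBADDADDADAADDBADD ⇒ ADD·B·B·AC·ADD·B·B·ADD·B·B·AC·ADD·B·B·ADD·B·B·ADD·B·ADD·ADD·B·B·AC·ADD·B·B
    A ↦ ADD
    B ↦ AC
    D ↦ B
    C ↦ ADA  (constrained at step 0)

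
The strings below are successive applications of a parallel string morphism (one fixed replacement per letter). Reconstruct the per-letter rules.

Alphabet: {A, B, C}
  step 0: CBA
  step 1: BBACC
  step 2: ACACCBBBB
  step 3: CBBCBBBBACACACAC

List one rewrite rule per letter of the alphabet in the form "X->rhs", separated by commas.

A->C, B->AC, C->BB

  step 2 ⇒ step 3: ACACCBBBB ⇒ C·BB·C·BB·BB·AC·AC·AC·AC
    A ↦ C
    B ↦ AC
    C ↦ BB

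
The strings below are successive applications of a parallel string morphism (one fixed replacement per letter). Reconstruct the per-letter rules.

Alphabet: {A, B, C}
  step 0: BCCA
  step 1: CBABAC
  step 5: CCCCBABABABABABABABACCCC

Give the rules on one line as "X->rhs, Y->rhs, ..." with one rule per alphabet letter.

  step 0 ⇒ step 1: BCCA ⇒ C·BA·BA·C
    A ↦ C
    B ↦ C
    C ↦ BA

A->C, B->C, C->BA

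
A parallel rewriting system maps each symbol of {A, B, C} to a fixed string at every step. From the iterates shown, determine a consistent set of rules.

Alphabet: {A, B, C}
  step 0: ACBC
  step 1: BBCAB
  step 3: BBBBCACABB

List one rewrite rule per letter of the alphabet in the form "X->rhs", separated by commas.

  step 0 ⇒ step 1: ACBC ⇒ B·B·CA·B
    A ↦ B
    B ↦ CA
    C ↦ B

A->B, B->CA, C->B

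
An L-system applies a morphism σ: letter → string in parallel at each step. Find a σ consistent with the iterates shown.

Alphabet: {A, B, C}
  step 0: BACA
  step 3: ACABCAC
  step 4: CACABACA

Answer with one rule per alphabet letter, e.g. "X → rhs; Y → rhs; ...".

  step 3 ⇒ step 4: ACABCAC ⇒ C·A·C·AB·A·C·A
    A ↦ C
    B ↦ AB
    C ↦ A

A->C, B->AB, C->A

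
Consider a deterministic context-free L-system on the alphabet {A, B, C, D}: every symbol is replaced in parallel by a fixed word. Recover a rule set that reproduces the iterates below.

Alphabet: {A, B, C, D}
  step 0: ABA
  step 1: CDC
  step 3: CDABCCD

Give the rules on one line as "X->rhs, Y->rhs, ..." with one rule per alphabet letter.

A->C, B->D, C->AB, D->CA

  step 0 ⇒ step 1: ABA ⇒ C·D·C
    A ↦ C
    B ↦ D
    C ↦ AB  (constrained at step 1)
    D ↦ CA  (constrained at step 1)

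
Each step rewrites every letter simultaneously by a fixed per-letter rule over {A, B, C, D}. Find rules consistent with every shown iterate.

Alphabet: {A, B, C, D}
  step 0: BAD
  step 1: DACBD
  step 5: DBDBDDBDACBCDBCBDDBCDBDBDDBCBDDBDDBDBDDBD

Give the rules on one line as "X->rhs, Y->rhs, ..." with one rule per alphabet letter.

A->AC, B->D, C->BC, D->BD

  step 0 ⇒ step 1: BAD ⇒ D·AC·BD
    A ↦ AC
    B ↦ D
    D ↦ BD
    C ↦ BC  (constrained at step 1)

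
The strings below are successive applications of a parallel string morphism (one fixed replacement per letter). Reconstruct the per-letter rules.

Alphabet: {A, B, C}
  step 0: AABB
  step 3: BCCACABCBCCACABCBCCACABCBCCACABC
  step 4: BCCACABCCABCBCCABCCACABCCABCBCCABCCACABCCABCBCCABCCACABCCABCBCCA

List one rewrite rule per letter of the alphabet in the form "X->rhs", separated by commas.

A->BC, B->BC, C->CA

  step 3 ⇒ step 4: BCCACABCBCCACABCBCCACABCBCCACABC ⇒ BC·CA·CA·BC·CA·BC·BC·CA·BC·CA·CA·BC·CA·BC·BC·CA·BC·CA·CA·BC·CA·BC·BC·CA·BC·CA·CA·BC·CA·BC·BC·CA
    A ↦ BC
    B ↦ BC
    C ↦ CA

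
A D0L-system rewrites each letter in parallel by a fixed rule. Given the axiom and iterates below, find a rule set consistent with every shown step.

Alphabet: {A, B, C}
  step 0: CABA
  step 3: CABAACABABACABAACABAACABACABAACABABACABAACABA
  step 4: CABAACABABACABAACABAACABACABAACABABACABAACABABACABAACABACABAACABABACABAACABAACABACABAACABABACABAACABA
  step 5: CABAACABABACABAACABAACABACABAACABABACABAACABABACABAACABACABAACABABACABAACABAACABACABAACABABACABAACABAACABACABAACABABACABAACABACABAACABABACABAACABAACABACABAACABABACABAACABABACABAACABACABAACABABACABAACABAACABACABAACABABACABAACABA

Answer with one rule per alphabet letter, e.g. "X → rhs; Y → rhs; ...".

A->BA, B->ACA, C->CA

  step 4 ⇒ step 5: CABAACABABACABAACABAACABACABAACABABACABAACABABACABAACABACABAACABABACABAACABAACABACABAACABABACABAACABA ⇒ CA·BA·ACA·BA·BA·CA·BA·ACA·BA·ACA·BA·CA·BA·ACA·BA·BA·CA·BA·ACA·BA·BA·CA·BA·ACA·BA·CA·BA·ACA·BA·BA·CA·BA·ACA·BA·ACA·BA·CA·BA·ACA·BA·BA·CA·BA·ACA·BA·ACA·BA·CA·BA·ACA·BA·BA·CA·BA·ACA·BA·CA·BA·ACA·BA·BA·CA·BA·ACA·BA·ACA·BA·CA·BA·ACA·BA·BA·CA·BA·ACA·BA·BA·CA·BA·ACA·BA·CA·BA·ACA·BA·BA·CA·BA·ACA·BA·ACA·BA·CA·BA·ACA·BA·BA·CA·BA·ACA·BA
    A ↦ BA
    B ↦ ACA
    C ↦ CA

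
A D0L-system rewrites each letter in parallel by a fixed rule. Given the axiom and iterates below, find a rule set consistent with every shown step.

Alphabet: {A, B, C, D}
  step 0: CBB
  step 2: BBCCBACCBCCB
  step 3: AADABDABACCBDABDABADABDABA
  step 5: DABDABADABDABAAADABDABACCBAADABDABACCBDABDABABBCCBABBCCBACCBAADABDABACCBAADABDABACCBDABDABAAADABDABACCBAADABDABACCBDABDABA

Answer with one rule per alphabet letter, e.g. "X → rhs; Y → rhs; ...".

A->CCB, B->A, C->DAB, D->BB

  step 2 ⇒ step 3: BBCCBACCBCCB ⇒ A·A·DAB·DAB·A·CCB·DAB·DAB·A·DAB·DAB·A
    A ↦ CCB
    B ↦ A
    C ↦ DAB
    D ↦ BB  (constrained at step 3)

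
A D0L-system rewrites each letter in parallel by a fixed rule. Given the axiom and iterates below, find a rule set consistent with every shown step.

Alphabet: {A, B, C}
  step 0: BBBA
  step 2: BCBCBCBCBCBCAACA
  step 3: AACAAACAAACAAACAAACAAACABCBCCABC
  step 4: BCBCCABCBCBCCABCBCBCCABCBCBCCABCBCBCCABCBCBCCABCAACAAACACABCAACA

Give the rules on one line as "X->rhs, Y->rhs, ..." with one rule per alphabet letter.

A->BC, B->AA, C->CA

  step 3 ⇒ step 4: AACAAACAAACAAACAAACAAACABCBCCABC ⇒ BC·BC·CA·BC·BC·BC·CA·BC·BC·BC·CA·BC·BC·BC·CA·BC·BC·BC·CA·BC·BC·BC·CA·BC·AA·CA·AA·CA·CA·BC·AA·CA
    A ↦ BC
    B ↦ AA
    C ↦ CA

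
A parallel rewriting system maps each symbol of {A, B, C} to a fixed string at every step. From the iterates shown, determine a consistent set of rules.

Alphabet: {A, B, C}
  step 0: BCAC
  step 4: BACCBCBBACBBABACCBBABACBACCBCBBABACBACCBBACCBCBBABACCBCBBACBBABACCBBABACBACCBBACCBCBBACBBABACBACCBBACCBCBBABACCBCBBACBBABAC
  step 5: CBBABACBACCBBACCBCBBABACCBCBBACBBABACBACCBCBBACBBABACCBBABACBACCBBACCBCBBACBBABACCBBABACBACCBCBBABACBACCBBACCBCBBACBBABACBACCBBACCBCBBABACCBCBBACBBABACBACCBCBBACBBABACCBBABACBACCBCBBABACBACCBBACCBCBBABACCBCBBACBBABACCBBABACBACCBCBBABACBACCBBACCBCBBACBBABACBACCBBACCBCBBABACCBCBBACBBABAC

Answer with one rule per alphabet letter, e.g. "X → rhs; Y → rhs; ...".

  step 4 ⇒ step 5: BACCBCBBACBBABACCBBABACBACCBCBBABACBACCBBACCBCBBABACCBCBBACBBABACCBBABACBACCBBACCBCBBACBBABACBACCBBACCBCBBABACCBCBBACBBABAC ⇒ CB·BA·BAC·BAC·CB·BAC·CB·CB·BA·BAC·CB·CB·BA·CB·BA·BAC·BAC·CB·CB·BA·CB·BA·BAC·CB·BA·BAC·BAC·CB·BAC·CB·CB·BA·CB·BA·BAC·CB·BA·BAC·BAC·CB·CB·BA·BAC·BAC·CB·BAC·CB·CB·BA·CB·BA·BAC·BAC·CB·BAC·CB·CB·BA·BAC·CB·CB·BA·CB·BA·BAC·BAC·CB·CB·BA·CB·BA·BAC·CB·BA·BAC·BAC·CB·CB·BA·BAC·BAC·CB·BAC·CB·CB·BA·BAC·CB·CB·BA·CB·BA·BAC·CB·BA·BAC·BAC·CB·CB·BA·BAC·BAC·CB·BAC·CB·CB·BA·CB·BA·BAC·BAC·CB·BAC·CB·CB·BA·BAC·CB·CB·BA·CB·BA·BAC
    A ↦ BA
    B ↦ CB
    C ↦ BAC

A->BA, B->CB, C->BAC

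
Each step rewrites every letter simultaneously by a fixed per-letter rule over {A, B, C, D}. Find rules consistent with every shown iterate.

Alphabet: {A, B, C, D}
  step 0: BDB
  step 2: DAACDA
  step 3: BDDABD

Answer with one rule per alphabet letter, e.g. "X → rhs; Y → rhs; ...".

  step 2 ⇒ step 3: DAACDA ⇒ B·D·D·A·B·D
    A ↦ D
    C ↦ A
    D ↦ B
    B ↦ AC  (constrained at step 0)

A->D, B->AC, C->A, D->B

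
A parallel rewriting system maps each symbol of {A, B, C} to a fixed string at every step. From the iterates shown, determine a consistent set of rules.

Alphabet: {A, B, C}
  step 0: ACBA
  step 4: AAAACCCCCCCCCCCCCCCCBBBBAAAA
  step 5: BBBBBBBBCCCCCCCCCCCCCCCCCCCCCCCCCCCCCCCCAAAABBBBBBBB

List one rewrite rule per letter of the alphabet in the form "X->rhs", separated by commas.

A->BB, B->A, C->CC

  step 4 ⇒ step 5: AAAACCCCCCCCCCCCCCCCBBBBAAAA ⇒ BB·BB·BB·BB·CC·CC·CC·CC·CC·CC·CC·CC·CC·CC·CC·CC·CC·CC·CC·CC·A·A·A·A·BB·BB·BB·BB
    A ↦ BB
    B ↦ A
    C ↦ CC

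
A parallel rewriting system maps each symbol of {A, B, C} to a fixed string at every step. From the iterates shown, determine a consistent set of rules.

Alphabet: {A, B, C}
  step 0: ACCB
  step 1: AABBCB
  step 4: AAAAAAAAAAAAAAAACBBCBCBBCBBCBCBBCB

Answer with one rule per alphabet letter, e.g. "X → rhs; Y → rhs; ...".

  step 0 ⇒ step 1: ACCB ⇒ AA·B·B·CB
    A ↦ AA
    B ↦ CB
    C ↦ B

A->AA, B->CB, C->B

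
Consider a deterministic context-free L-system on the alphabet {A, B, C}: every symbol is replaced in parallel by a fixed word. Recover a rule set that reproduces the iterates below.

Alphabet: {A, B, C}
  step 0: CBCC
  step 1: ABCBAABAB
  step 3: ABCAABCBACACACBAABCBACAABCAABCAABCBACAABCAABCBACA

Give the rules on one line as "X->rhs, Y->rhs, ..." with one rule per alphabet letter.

A->CA, B->CBA, C->AB

  step 0 ⇒ step 1: CBCC ⇒ AB·CBA·AB·AB
    B ↦ CBA
    C ↦ AB
    A ↦ CA  (constrained at step 1)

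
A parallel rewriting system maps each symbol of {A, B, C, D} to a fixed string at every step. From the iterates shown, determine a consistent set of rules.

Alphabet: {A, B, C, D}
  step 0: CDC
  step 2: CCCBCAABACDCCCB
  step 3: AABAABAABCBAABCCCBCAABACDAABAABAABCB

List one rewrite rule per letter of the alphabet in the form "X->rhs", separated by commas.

A->C, B->CB, C->AAB, D->ACD

  step 2 ⇒ step 3: CCCBCAABACDCCCB ⇒ AAB·AAB·AAB·CB·AAB·C·C·CB·C·AAB·ACD·AAB·AAB·AAB·CB
    A ↦ C
    B ↦ CB
    C ↦ AAB
    D ↦ ACD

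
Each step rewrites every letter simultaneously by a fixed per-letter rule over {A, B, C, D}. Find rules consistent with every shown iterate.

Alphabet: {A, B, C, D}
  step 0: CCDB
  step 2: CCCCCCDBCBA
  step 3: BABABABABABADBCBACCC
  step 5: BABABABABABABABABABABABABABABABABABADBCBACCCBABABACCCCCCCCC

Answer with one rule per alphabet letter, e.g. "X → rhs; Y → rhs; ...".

A->CC, B->C, C->BA, D->DB

  step 2 ⇒ step 3: CCCCCCDBCBA ⇒ BA·BA·BA·BA·BA·BA·DB·C·BA·C·CC
    A ↦ CC
    B ↦ C
    C ↦ BA
    D ↦ DB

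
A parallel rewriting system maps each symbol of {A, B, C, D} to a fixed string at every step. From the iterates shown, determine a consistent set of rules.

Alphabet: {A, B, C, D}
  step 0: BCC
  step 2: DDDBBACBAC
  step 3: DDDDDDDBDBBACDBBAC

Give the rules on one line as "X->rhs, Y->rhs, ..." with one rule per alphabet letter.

A->B, B->DB, C->AC, D->DD

  step 2 ⇒ step 3: DDDBBACBAC ⇒ DD·DD·DD·DB·DB·B·AC·DB·B·AC
    A ↦ B
    B ↦ DB
    C ↦ AC
    D ↦ DD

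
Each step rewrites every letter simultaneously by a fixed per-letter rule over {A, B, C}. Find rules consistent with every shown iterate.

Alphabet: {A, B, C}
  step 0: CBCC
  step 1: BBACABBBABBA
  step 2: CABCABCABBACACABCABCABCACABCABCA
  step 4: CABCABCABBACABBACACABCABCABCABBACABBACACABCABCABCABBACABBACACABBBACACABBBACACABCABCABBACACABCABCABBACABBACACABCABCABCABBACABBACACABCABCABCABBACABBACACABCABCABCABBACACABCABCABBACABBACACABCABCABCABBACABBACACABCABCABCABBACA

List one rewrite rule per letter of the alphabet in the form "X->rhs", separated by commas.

  step 1 ⇒ step 2: BBACABBBABBA ⇒ CAB·CAB·CA·BBA·CA·CAB·CAB·CAB·CA·CAB·CAB·CA
    A ↦ CA
    B ↦ CAB
    C ↦ BBA

A->CA, B->CAB, C->BBA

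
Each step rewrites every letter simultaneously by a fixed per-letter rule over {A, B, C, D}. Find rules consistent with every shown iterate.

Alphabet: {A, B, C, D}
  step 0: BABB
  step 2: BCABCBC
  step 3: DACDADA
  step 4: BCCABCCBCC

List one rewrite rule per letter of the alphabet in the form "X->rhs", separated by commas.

A->C, B->D, C->A, D->BC

  step 3 ⇒ step 4: DACDADA ⇒ BC·C·A·BC·C·BC·C
    A ↦ C
    C ↦ A
    D ↦ BC
  step 2 ⇒ step 3: BCABCBC ⇒ D·A·C·D·A·D·A
    B ↦ D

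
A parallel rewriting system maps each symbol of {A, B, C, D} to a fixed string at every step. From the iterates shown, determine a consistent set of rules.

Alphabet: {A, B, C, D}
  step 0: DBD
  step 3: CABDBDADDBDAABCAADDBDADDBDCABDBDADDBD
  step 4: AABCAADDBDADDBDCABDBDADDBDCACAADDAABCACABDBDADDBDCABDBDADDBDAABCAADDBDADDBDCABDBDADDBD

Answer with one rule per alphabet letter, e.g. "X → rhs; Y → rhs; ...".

  step 3 ⇒ step 4: CABDBDADDBDAABCAADDBDADDBDCABDBDADDBD ⇒ AAB·CA·ADD·BD·ADD·BD·CA·BD·BD·ADD·BD·CA·CA·ADD·AAB·CA·CA·BD·BD·ADD·BD·CA·BD·BD·ADD·BD·AAB·CA·ADD·BD·ADD·BD·CA·BD·BD·ADD·BD
    A ↦ CA
    B ↦ ADD
    C ↦ AAB
    D ↦ BD

A->CA, B->ADD, C->AAB, D->BD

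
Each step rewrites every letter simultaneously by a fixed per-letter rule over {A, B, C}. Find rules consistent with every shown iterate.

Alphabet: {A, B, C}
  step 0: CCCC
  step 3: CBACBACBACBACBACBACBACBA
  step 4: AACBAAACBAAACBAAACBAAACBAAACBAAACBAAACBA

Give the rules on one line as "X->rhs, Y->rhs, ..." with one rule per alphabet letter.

A->BA, B->C, C->AA

  step 3 ⇒ step 4: CBACBACBACBACBACBACBACBA ⇒ AA·C·BA·AA·C·BA·AA·C·BA·AA·C·BA·AA·C·BA·AA·C·BA·AA·C·BA·AA·C·BA
    A ↦ BA
    B ↦ C
    C ↦ AA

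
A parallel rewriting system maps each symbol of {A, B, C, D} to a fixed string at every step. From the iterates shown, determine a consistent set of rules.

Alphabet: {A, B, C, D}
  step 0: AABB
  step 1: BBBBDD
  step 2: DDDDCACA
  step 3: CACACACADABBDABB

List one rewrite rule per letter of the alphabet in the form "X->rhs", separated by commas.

A->BB, B->D, C->DA, D->CA

  step 2 ⇒ step 3: DDDDCACA ⇒ CA·CA·CA·CA·DA·BB·DA·BB
    A ↦ BB
    C ↦ DA
    D ↦ CA
  step 0 ⇒ step 1: AABB ⇒ BB·BB·D·D
    B ↦ D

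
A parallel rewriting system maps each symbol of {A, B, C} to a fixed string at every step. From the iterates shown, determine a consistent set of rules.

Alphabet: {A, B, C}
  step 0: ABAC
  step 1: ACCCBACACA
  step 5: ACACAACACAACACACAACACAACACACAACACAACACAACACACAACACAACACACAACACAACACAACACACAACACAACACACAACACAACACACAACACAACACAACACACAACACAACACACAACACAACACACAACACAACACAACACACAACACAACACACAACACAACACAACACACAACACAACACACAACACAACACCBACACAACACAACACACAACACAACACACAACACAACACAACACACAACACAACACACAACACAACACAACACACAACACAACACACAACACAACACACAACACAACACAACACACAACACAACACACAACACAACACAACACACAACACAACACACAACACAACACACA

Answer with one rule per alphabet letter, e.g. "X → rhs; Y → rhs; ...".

  step 0 ⇒ step 1: ABAC ⇒ AC·CCB·AC·ACA
    A ↦ AC
    B ↦ CCB
    C ↦ ACA

A->AC, B->CCB, C->ACA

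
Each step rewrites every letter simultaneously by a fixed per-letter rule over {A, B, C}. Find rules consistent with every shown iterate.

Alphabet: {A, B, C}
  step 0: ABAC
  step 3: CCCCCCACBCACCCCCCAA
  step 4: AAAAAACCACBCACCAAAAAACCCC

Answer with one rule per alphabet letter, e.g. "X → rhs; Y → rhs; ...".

  step 3 ⇒ step 4: CCCCCCACBCACCCCCCAA ⇒ A·A·A·A·A·A·CC·A·CBC·A·CC·A·A·A·A·A·A·CC·CC
    A ↦ CC
    B ↦ CBC
    C ↦ A

A->CC, B->CBC, C->A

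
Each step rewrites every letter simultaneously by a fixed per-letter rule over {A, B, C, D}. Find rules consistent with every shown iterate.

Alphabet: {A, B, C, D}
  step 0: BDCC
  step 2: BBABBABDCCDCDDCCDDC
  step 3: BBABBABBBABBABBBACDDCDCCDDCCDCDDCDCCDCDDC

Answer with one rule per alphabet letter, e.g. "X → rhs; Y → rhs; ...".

A->B, B->BBA, C->DC, D->CD

  step 2 ⇒ step 3: BBABBABDCCDCDDCCDDC ⇒ BBA·BBA·B·BBA·BBA·B·BBA·CD·DC·DC·CD·DC·CD·CD·DC·DC·CD·CD·DC
    A ↦ B
    B ↦ BBA
    C ↦ DC
    D ↦ CD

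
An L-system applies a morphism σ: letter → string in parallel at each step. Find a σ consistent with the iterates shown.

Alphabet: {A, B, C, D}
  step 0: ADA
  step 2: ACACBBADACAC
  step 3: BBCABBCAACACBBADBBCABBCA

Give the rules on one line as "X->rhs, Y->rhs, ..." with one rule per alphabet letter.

  step 2 ⇒ step 3: ACACBBADACAC ⇒ BB·CA·BB·CA·AC·AC·BB·AD·BB·CA·BB·CA
    A ↦ BB
    B ↦ AC
    C ↦ CA
    D ↦ AD

A->BB, B->AC, C->CA, D->AD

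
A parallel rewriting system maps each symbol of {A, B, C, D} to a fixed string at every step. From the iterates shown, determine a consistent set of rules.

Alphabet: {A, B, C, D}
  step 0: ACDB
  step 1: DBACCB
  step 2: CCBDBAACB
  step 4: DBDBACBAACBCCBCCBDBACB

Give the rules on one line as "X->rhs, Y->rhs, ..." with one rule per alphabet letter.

A->DB, B->CB, C->A, D->C

  step 1 ⇒ step 2: DBACCB ⇒ C·CB·DB·A·A·CB
    A ↦ DB
    B ↦ CB
    C ↦ A
    D ↦ C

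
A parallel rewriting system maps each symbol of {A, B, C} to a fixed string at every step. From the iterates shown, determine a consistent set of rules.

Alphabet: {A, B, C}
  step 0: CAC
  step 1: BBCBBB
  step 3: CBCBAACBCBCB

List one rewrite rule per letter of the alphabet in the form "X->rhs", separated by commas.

  step 0 ⇒ step 1: CAC ⇒ BB·CB·BB
    A ↦ CB
    C ↦ BB
    B ↦ A  (constrained at step 1)

A->CB, B->A, C->BB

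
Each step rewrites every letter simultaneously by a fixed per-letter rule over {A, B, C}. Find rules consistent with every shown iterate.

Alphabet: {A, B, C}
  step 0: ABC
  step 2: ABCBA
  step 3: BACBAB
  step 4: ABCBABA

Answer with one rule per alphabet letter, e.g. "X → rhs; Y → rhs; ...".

  step 3 ⇒ step 4: BACBAB ⇒ A·B·CB·A·B·A
    A ↦ B
    B ↦ A
    C ↦ CB

A->B, B->A, C->CB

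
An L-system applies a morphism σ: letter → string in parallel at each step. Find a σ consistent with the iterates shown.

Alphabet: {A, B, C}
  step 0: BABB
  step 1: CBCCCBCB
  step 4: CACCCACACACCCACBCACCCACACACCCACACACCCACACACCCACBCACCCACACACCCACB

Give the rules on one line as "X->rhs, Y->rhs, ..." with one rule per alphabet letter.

A->CC, B->CB, C->CA

  step 0 ⇒ step 1: BABB ⇒ CB·CC·CB·CB
    A ↦ CC
    B ↦ CB
    C ↦ CA  (constrained at step 1)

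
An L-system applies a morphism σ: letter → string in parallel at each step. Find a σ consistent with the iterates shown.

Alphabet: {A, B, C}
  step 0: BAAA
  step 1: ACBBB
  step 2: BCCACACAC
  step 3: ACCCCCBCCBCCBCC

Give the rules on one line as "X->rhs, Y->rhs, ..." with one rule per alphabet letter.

  step 2 ⇒ step 3: BCCACACAC ⇒ AC·CC·CC·B·CC·B·CC·B·CC
    A ↦ B
    B ↦ AC
    C ↦ CC

A->B, B->AC, C->CC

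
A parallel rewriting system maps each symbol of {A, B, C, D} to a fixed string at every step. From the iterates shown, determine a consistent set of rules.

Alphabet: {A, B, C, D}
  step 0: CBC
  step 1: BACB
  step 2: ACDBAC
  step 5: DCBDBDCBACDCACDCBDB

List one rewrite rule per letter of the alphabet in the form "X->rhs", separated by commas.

  step 1 ⇒ step 2: BACB ⇒ AC·D·B·AC
    A ↦ D
    B ↦ AC
    C ↦ B
    D ↦ DC  (constrained at step 2)

A->D, B->AC, C->B, D->DC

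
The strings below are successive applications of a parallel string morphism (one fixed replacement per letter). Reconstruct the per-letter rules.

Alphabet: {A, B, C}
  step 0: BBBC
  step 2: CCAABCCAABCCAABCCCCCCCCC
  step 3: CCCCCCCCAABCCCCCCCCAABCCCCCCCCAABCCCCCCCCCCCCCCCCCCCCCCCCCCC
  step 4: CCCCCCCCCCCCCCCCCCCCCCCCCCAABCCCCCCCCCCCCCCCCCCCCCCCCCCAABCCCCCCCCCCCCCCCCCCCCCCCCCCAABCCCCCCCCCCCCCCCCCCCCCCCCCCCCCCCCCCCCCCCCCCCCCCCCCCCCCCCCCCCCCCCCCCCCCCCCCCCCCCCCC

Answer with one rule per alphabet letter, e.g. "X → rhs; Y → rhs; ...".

  step 3 ⇒ step 4: CCCCCCCCAABCCCCCCCCAABCCCCCCCCAABCCCCCCCCCCCCCCCCCCCCCCCCCCC ⇒ CCC·CCC·CCC·CCC·CCC·CCC·CCC·CCC·C·C·AAB·CCC·CCC·CCC·CCC·CCC·CCC·CCC·CCC·C·C·AAB·CCC·CCC·CCC·CCC·CCC·CCC·CCC·CCC·C·C·AAB·CCC·CCC·CCC·CCC·CCC·CCC·CCC·CCC·CCC·CCC·CCC·CCC·CCC·CCC·CCC·CCC·CCC·CCC·CCC·CCC·CCC·CCC·CCC·CCC·CCC·CCC·CCC
    A ↦ C
    B ↦ AAB
    C ↦ CCC

A->C, B->AAB, C->CCC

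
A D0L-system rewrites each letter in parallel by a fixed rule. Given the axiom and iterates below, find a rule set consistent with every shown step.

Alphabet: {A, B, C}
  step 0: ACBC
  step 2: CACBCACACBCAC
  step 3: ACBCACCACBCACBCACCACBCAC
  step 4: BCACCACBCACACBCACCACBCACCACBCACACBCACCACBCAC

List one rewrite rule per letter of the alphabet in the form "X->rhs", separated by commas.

A->BC, B->C, C->AC

  step 3 ⇒ step 4: ACBCACCACBCACBCACCACBCAC ⇒ BC·AC·C·AC·BC·AC·AC·BC·AC·C·AC·BC·AC·C·AC·BC·AC·AC·BC·AC·C·AC·BC·AC
    A ↦ BC
    B ↦ C
    C ↦ AC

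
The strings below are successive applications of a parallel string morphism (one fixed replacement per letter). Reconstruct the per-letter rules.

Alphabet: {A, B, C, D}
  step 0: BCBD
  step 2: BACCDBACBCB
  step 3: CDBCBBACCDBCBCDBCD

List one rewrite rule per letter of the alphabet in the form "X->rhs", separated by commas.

  step 2 ⇒ step 3: BACCDBACBCB ⇒ CD·BC·B·B·AC·CD·BC·B·CD·B·CD
    A ↦ BC
    B ↦ CD
    C ↦ B
    D ↦ AC

A->BC, B->CD, C->B, D->AC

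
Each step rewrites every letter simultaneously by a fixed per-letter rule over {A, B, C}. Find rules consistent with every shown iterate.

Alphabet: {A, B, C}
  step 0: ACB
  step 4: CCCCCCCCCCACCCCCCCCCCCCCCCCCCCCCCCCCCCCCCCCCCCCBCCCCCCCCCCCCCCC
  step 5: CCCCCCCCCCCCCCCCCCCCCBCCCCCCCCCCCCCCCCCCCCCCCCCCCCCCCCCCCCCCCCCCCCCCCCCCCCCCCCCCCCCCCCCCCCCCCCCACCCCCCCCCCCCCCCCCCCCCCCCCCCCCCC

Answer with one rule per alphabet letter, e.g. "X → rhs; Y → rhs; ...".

  step 4 ⇒ step 5: CCCCCCCCCCACCCCCCCCCCCCCCCCCCCCCCCCCCCCCCCCCCCCBCCCCCCCCCCCCCCC ⇒ CC·CC·CC·CC·CC·CC·CC·CC·CC·CC·CBC·CC·CC·CC·CC·CC·CC·CC·CC·CC·CC·CC·CC·CC·CC·CC·CC·CC·CC·CC·CC·CC·CC·CC·CC·CC·CC·CC·CC·CC·CC·CC·CC·CC·CC·CC·CC·AC·CC·CC·CC·CC·CC·CC·CC·CC·CC·CC·CC·CC·CC·CC·CC
    A ↦ CBC
    B ↦ AC
    C ↦ CC

A->CBC, B->AC, C->CC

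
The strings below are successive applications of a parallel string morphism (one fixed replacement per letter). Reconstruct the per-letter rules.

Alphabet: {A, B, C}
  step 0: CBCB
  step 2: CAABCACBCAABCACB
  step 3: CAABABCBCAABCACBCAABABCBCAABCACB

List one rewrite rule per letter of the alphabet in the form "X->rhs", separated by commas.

A->AB, B->CB, C->CA

  step 2 ⇒ step 3: CAABCACBCAABCACB ⇒ CA·AB·AB·CB·CA·AB·CA·CB·CA·AB·AB·CB·CA·AB·CA·CB
    A ↦ AB
    B ↦ CB
    C ↦ CA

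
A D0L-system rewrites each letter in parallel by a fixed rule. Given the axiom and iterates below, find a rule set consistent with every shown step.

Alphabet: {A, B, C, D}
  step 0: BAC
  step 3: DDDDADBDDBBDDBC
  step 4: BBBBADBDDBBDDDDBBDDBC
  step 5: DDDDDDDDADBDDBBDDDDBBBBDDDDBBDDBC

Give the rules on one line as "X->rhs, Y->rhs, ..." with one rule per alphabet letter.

  step 4 ⇒ step 5: BBBBADBDDBBDDDDBBDDBC ⇒ DD·DD·DD·DD·AD·B·DD·B·B·DD·DD·B·B·B·B·DD·DD·B·B·DD·BC
    A ↦ AD
    B ↦ DD
    C ↦ BC
    D ↦ B

A->AD, B->DD, C->BC, D->B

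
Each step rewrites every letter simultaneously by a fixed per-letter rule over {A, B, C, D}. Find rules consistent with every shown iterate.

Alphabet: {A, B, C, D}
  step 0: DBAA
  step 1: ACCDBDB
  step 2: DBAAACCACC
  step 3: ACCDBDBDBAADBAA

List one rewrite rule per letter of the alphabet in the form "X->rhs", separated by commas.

A->DB, B->C, C->A, D->AC

  step 2 ⇒ step 3: DBAAACCACC ⇒ AC·C·DB·DB·DB·A·A·DB·A·A
    A ↦ DB
    B ↦ C
    C ↦ A
    D ↦ AC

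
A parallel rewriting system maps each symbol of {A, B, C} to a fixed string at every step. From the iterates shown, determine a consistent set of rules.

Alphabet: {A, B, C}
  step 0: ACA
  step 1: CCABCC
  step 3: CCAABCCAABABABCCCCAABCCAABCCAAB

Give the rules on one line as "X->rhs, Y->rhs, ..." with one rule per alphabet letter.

  step 0 ⇒ step 1: ACA ⇒ CC·AB·CC
    A ↦ CC
    C ↦ AB
    B ↦ AAB  (constrained at step 1)

A->CC, B->AAB, C->AB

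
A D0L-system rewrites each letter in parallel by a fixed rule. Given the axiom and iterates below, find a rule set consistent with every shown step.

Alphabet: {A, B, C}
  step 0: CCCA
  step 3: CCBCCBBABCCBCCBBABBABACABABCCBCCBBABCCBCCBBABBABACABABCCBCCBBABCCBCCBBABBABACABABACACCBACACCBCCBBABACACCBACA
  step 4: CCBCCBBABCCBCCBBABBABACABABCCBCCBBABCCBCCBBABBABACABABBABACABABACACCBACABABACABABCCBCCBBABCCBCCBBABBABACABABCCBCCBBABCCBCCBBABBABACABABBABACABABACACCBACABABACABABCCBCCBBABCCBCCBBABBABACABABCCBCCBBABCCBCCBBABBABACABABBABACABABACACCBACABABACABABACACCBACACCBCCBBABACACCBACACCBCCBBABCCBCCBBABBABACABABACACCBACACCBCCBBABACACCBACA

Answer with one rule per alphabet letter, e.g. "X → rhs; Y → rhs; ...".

  step 3 ⇒ step 4: CCBCCBBABCCBCCBBABBABACABABCCBCCBBABCCBCCBBABBABACABABCCBCCBBABCCBCCBBABBABACABABACACCBACACCBCCBBABACACCBACA ⇒ CCB·CCB·BAB·CCB·CCB·BAB·BAB·ACA·BAB·CCB·CCB·BAB·CCB·CCB·BAB·BAB·ACA·BAB·BAB·ACA·BAB·ACA·CCB·ACA·BAB·ACA·BAB·CCB·CCB·BAB·CCB·CCB·BAB·BAB·ACA·BAB·CCB·CCB·BAB·CCB·CCB·BAB·BAB·ACA·BAB·BAB·ACA·BAB·ACA·CCB·ACA·BAB·ACA·BAB·CCB·CCB·BAB·CCB·CCB·BAB·BAB·ACA·BAB·CCB·CCB·BAB·CCB·CCB·BAB·BAB·ACA·BAB·BAB·ACA·BAB·ACA·CCB·ACA·BAB·ACA·BAB·ACA·CCB·ACA·CCB·CCB·BAB·ACA·CCB·ACA·CCB·CCB·BAB·CCB·CCB·BAB·BAB·ACA·BAB·ACA·CCB·ACA·CCB·CCB·BAB·ACA·CCB·ACA
    A ↦ ACA
    B ↦ BAB
    C ↦ CCB

A->ACA, B->BAB, C->CCB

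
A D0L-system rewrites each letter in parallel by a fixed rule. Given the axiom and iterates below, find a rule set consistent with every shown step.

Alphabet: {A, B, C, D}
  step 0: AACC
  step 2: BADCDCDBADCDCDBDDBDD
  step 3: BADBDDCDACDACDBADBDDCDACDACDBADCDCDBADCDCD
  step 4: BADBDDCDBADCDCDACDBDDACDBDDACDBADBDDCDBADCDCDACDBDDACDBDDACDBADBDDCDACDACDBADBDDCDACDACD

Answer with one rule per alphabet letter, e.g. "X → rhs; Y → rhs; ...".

  step 3 ⇒ step 4: BADBDDCDACDACDBADBDDCDACDACDBADCDCDBADCDCD ⇒ BAD·BDD·CD·BAD·CD·CD·A·CD·BDD·A·CD·BDD·A·CD·BAD·BDD·CD·BAD·CD·CD·A·CD·BDD·A·CD·BDD·A·CD·BAD·BDD·CD·A·CD·A·CD·BAD·BDD·CD·A·CD·A·CD
    A ↦ BDD
    B ↦ BAD
    C ↦ A
    D ↦ CD

A->BDD, B->BAD, C->A, D->CD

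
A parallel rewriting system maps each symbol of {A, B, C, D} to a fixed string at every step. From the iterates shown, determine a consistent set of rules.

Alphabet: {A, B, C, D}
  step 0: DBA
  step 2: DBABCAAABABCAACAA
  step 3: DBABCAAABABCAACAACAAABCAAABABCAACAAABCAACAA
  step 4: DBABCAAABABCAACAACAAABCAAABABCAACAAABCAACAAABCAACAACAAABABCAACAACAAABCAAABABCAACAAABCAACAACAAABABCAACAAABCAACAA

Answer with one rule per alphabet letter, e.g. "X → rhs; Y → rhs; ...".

  step 3 ⇒ step 4: DBABCAAABABCAACAACAAABCAAABABCAACAAABCAACAA ⇒ DB·AB·CAA·AB·AB·CAA·CAA·CAA·AB·CAA·AB·AB·CAA·CAA·AB·CAA·CAA·AB·CAA·CAA·CAA·AB·AB·CAA·CAA·CAA·AB·CAA·AB·AB·CAA·CAA·AB·CAA·CAA·CAA·AB·AB·CAA·CAA·AB·CAA·CAA
    A ↦ CAA
    B ↦ AB
    C ↦ AB
    D ↦ DB

A->CAA, B->AB, C->AB, D->DB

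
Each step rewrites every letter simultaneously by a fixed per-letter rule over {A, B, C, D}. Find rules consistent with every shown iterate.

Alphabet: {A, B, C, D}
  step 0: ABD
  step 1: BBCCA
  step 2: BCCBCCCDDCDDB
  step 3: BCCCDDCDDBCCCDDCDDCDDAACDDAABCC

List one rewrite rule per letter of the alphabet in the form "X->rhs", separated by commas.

A->B, B->BCC, C->CDD, D->A

  step 2 ⇒ step 3: BCCBCCCDDCDDB ⇒ BCC·CDD·CDD·BCC·CDD·CDD·CDD·A·A·CDD·A·A·BCC
    B ↦ BCC
    C ↦ CDD
    D ↦ A
  step 0 ⇒ step 1: ABD ⇒ B·BCC·A
    A ↦ B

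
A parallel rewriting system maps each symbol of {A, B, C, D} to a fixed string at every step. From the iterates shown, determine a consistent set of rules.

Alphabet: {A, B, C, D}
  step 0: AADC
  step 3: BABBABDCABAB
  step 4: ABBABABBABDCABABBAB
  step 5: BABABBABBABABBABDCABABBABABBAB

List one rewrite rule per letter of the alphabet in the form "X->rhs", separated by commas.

A->B, B->AB, C->A, D->DC

  step 4 ⇒ step 5: ABBABABBABDCABABBAB ⇒ B·AB·AB·B·AB·B·AB·AB·B·AB·DC·A·B·AB·B·AB·AB·B·AB
    A ↦ B
    B ↦ AB
    C ↦ A
    D ↦ DC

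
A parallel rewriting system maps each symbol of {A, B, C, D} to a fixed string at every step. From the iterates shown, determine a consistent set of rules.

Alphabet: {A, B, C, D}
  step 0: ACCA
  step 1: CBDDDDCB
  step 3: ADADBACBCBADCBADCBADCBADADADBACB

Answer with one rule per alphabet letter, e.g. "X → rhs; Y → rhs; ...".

A->CB, B->BA, C->DD, D->AD

  step 0 ⇒ step 1: ACCA ⇒ CB·DD·DD·CB
    A ↦ CB
    C ↦ DD
    B ↦ BA  (constrained at step 1)
    D ↦ AD  (constrained at step 1)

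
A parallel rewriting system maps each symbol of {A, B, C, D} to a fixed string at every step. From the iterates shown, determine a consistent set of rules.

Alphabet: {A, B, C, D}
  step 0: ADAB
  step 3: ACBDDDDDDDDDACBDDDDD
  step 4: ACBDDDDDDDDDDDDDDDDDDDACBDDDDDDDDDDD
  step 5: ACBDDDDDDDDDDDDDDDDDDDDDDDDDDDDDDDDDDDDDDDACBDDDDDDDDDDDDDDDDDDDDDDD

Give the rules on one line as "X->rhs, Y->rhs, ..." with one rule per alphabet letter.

  step 4 ⇒ step 5: ACBDDDDDDDDDDDDDDDDDDDACBDDDDDDDDDDD ⇒ AC·B·D·DD·DD·DD·DD·DD·DD·DD·DD·DD·DD·DD·DD·DD·DD·DD·DD·DD·DD·DD·AC·B·D·DD·DD·DD·DD·DD·DD·DD·DD·DD·DD·DD
    A ↦ AC
    B ↦ D
    C ↦ B
    D ↦ DD

A->AC, B->D, C->B, D->DD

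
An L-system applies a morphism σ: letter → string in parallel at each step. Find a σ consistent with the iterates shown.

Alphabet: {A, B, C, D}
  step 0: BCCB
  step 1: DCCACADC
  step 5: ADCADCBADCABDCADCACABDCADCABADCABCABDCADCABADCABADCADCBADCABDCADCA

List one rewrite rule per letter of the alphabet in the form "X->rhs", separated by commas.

A->B, B->DC, C->CA, D->AD

  step 0 ⇒ step 1: BCCB ⇒ DC·CA·CA·DC
    B ↦ DC
    C ↦ CA
    A ↦ B  (constrained at step 1)
    D ↦ AD  (constrained at step 1)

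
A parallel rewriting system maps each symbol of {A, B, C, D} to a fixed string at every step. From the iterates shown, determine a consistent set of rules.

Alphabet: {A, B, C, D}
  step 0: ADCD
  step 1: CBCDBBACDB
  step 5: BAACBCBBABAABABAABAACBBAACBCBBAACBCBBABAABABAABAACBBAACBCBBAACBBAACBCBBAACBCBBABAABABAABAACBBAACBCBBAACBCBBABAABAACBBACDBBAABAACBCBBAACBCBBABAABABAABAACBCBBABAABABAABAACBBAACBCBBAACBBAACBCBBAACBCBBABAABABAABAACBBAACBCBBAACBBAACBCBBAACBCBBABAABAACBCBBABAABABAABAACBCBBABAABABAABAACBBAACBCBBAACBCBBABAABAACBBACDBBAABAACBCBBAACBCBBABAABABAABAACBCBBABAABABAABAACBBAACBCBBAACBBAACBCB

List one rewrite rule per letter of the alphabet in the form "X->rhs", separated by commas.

A->CB, B->BAA, C->BA, D->CDB

  step 0 ⇒ step 1: ADCD ⇒ CB·CDB·BA·CDB
    A ↦ CB
    C ↦ BA
    D ↦ CDB
    B ↦ BAA  (constrained at step 1)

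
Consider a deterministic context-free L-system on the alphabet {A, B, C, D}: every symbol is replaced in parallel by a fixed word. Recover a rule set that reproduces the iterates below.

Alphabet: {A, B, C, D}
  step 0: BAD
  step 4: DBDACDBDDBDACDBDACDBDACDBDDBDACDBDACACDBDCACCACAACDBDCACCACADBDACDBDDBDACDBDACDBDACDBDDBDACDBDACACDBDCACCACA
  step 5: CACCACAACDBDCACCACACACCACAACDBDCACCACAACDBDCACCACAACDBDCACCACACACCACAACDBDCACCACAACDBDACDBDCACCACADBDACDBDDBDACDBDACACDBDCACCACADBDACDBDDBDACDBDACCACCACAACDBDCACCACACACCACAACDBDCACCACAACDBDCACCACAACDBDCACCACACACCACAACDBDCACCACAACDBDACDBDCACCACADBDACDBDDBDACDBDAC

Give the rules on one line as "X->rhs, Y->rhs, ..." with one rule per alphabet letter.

A->AC, B->CCA, C->DBD, D->CA

  step 4 ⇒ step 5: DBDACDBDDBDACDBDACDBDACDBDDBDACDBDACACDBDCACCACAACDBDCACCACADBDACDBDDBDACDBDACDBDACDBDDBDACDBDACACDBDCACCACA ⇒ CA·CCA·CA·AC·DBD·CA·CCA·CA·CA·CCA·CA·AC·DBD·CA·CCA·CA·AC·DBD·CA·CCA·CA·AC·DBD·CA·CCA·CA·CA·CCA·CA·AC·DBD·CA·CCA·CA·AC·DBD·AC·DBD·CA·CCA·CA·DBD·AC·DBD·DBD·AC·DBD·AC·AC·DBD·CA·CCA·CA·DBD·AC·DBD·DBD·AC·DBD·AC·CA·CCA·CA·AC·DBD·CA·CCA·CA·CA·CCA·CA·AC·DBD·CA·CCA·CA·AC·DBD·CA·CCA·CA·AC·DBD·CA·CCA·CA·CA·CCA·CA·AC·DBD·CA·CCA·CA·AC·DBD·AC·DBD·CA·CCA·CA·DBD·AC·DBD·DBD·AC·DBD·AC
    A ↦ AC
    B ↦ CCA
    C ↦ DBD
    D ↦ CA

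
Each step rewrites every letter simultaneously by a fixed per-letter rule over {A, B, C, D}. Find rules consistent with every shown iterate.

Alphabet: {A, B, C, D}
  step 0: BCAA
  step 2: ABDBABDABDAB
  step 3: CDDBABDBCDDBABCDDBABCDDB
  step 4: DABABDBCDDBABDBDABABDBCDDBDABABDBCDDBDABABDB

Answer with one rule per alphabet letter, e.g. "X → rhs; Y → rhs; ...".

A->CD, B->DB, C->D, D->AB

  step 3 ⇒ step 4: CDDBABDBCDDBABCDDBABCDDB ⇒ D·AB·AB·DB·CD·DB·AB·DB·D·AB·AB·DB·CD·DB·D·AB·AB·DB·CD·DB·D·AB·AB·DB
    A ↦ CD
    B ↦ DB
    C ↦ D
    D ↦ AB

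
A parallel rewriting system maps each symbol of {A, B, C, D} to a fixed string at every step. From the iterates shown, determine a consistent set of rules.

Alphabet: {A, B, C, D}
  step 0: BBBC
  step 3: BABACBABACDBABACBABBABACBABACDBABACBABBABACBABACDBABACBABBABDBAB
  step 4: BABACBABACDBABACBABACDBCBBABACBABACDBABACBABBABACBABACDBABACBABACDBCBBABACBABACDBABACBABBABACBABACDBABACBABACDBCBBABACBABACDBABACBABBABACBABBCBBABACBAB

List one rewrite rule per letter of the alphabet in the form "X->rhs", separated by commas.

A->AC, B->BAB, C->D, D->BCB

  step 3 ⇒ step 4: BABACBABACDBABACBABBABACBABACDBABACBABBABACBABACDBABACBABBABDBAB ⇒ BAB·AC·BAB·AC·D·BAB·AC·BAB·AC·D·BCB·BAB·AC·BAB·AC·D·BAB·AC·BAB·BAB·AC·BAB·AC·D·BAB·AC·BAB·AC·D·BCB·BAB·AC·BAB·AC·D·BAB·AC·BAB·BAB·AC·BAB·AC·D·BAB·AC·BAB·AC·D·BCB·BAB·AC·BAB·AC·D·BAB·AC·BAB·BAB·AC·BAB·BCB·BAB·AC·BAB
    A ↦ AC
    B ↦ BAB
    C ↦ D
    D ↦ BCB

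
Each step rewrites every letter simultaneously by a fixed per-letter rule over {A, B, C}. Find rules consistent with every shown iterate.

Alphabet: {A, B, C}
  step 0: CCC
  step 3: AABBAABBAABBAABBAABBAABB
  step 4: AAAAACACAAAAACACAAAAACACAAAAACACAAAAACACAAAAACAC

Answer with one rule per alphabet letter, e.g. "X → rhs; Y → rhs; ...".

A->AA, B->AC, C->BB

  step 3 ⇒ step 4: AABBAABBAABBAABBAABBAABB ⇒ AA·AA·AC·AC·AA·AA·AC·AC·AA·AA·AC·AC·AA·AA·AC·AC·AA·AA·AC·AC·AA·AA·AC·AC
    A ↦ AA
    B ↦ AC
    C ↦ BB  (constrained at step 0)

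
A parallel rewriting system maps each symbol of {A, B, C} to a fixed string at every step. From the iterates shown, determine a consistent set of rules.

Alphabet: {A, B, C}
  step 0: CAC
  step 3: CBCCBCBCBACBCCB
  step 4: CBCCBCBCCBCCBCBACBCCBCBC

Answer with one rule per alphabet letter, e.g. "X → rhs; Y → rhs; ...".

A->BA, B->C, C->CB

  step 3 ⇒ step 4: CBCCBCBCBACBCCB ⇒ CB·C·CB·CB·C·CB·C·CB·C·BA·CB·C·CB·CB·C
    A ↦ BA
    B ↦ C
    C ↦ CB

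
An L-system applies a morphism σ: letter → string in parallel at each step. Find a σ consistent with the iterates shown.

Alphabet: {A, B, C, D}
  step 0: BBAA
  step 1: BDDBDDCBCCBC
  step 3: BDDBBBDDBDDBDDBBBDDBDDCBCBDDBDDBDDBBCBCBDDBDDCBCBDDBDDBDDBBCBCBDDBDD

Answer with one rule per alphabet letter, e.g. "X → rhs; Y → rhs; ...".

  step 0 ⇒ step 1: BBAA ⇒ BDD·BDD·CBC·CBC
    A ↦ CBC
    B ↦ BDD
    C ↦ ABB  (constrained at step 1)
    D ↦ B  (constrained at step 1)

A->CBC, B->BDD, C->ABB, D->B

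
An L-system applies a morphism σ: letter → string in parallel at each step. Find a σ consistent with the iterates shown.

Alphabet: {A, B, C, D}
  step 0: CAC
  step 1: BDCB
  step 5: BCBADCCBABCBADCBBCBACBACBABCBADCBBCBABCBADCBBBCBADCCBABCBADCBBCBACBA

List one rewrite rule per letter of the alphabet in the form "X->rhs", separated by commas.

A->DC, B->CBA, C->B, D->B

  step 0 ⇒ step 1: CAC ⇒ B·DC·B
    A ↦ DC
    C ↦ B
    B ↦ CBA  (constrained at step 1)
    D ↦ B  (constrained at step 1)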